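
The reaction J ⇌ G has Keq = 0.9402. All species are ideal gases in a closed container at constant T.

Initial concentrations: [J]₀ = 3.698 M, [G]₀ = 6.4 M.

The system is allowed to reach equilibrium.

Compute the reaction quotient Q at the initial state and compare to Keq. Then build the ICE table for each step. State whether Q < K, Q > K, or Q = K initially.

Q₀ = 1.731 vs Keq = 0.9402 ⇒ Q>K, reverse
Step 1:
                   J          G
  init         3.698        6.4
  Δ            1.507     -1.507
  eq           5.205      4.893
  solve Keq expr → x = -1.507; check Q = 0.9402

Q₀ = 1.731; Q > K (proceeds reverse)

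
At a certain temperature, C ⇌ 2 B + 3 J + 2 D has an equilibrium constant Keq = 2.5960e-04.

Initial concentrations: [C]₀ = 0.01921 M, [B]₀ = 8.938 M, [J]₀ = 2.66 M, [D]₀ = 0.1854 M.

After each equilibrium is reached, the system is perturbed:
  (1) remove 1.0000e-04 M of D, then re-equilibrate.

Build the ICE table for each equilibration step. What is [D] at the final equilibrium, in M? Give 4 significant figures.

Q₀ = 2690 vs Keq = 2.5960e-04 ⇒ Q>K, reverse
Step 1:
                    C           B           J           D
  init        0.01921       8.938        2.66      0.1854
  Δ           0.09262     -0.1852     -0.2778     -0.1852
  eq           0.1118       8.753       2.382  1.6743e-04
  solve Keq expr → x = -0.09262; check Q = 2.5960e-04
Then remove 1.0000e-04 M of D.
Step 2:
                    C           B           J           D
  init         0.1118       8.753       2.382  6.7427e-05
  Δ       -4.9972e-05  9.9945e-05  1.4992e-04  9.9945e-05
  eq           0.1118       8.753       2.382  1.6737e-04
  solve Keq expr → x = 4.9972e-05; check Q = 2.5960e-04

[D]_eq = 1.6737e-04 M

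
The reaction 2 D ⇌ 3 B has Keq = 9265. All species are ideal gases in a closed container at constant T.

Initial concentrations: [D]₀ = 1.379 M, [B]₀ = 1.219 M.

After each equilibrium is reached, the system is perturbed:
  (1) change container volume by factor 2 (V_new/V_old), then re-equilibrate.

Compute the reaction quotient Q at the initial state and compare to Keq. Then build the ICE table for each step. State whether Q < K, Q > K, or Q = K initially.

Q₀ = 0.9525 vs Keq = 9265 ⇒ Q<K, forward
Step 1:
                  D         B
  init        1.379     1.219
  Δ           -1.32     1.979
  eq        0.05942     3.198
  solve Keq expr → x = 0.6598; check Q = 9265
Then change container volume by factor 2 (V_new/V_old).
Step 2:
                  D         B
  init      0.02971     1.599
  Δ       -0.008452   0.01268
  eq        0.02126     1.612
  solve Keq expr → x = 0.004226; check Q = 9265

Q₀ = 0.9525; Q < K (proceeds forward)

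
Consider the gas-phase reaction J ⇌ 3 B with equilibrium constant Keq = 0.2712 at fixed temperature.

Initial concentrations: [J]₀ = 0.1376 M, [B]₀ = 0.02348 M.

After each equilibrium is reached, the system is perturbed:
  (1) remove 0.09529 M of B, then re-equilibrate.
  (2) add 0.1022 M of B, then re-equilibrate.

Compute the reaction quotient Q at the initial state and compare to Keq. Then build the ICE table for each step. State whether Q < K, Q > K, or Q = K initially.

Q₀ = 9.4075e-05 vs Keq = 0.2712 ⇒ Q<K, forward
Step 1:
                  J         B
  I          0.1376   0.02348
  C        -0.07695    0.2308
  E         0.06065    0.2543
  solve Keq expr → x = 0.07695; check Q = 0.2712
Then remove 0.09529 M of B.
Step 2:
                  J         B
  I         0.06065     0.159
  C        -0.02073   0.06219
  E         0.03992    0.2212
  solve Keq expr → x = 0.02073; check Q = 0.2712
Then add 0.1022 M of B.
Step 3:
                  J         B
  I         0.03992    0.3234
  C         0.02231  -0.06692
  E         0.06223    0.2565
  solve Keq expr → x = -0.02231; check Q = 0.2712

Q₀ = 9.4075e-05; Q < K (proceeds forward)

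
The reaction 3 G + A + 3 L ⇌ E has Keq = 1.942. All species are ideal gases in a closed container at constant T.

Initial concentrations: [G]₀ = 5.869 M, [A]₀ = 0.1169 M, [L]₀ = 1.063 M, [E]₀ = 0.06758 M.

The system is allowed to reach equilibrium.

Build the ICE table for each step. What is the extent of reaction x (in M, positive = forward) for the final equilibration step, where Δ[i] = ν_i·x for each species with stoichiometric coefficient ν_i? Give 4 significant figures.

Q₀ = 0.002381 vs Keq = 1.942 ⇒ Q<K, forward
Step 1:
                   G          A          L          E
  init         5.869     0.1169      1.063    0.06758
  Δ          -0.3461    -0.1154    -0.3461     0.1154
  eq           5.523   0.001518     0.7169      0.183
  solve Keq expr → x = 0.1154; check Q = 1.942

x = 0.1154 M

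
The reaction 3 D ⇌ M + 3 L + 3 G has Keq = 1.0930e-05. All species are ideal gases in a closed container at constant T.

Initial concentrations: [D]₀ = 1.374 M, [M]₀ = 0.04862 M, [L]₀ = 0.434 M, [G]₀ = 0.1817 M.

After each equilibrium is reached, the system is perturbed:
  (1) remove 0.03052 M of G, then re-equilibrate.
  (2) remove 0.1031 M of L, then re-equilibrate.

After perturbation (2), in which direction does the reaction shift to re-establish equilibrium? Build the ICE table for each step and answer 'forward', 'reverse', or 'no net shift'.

Direction: forward

Q₀ = 9.1915e-06 vs Keq = 1.0930e-05 ⇒ Q<K, forward
Step 1:
                    D           M           L           G
  I             1.374     0.04862       0.434      0.1817
  C         -0.005403    0.001801    0.005403    0.005403
  E             1.369     0.05042      0.4394      0.1871
  solve Keq expr → x = 0.001801; check Q = 1.0930e-05
Then remove 0.03052 M of G.
Step 2:
                    D           M           L           G
  I             1.369     0.05042      0.4394      0.1566
  C          -0.01598    0.005325     0.01598     0.01598
  E             1.353     0.05575      0.4554      0.1726
  solve Keq expr → x = 0.005325; check Q = 1.0930e-05
Then remove 0.1031 M of L.
Step 3:
                    D           M           L           G
  I             1.353     0.05575      0.3523      0.1726
  C           -0.0238    0.007934      0.0238      0.0238
  E             1.329     0.06368      0.3761      0.1964
  solve Keq expr → x = 0.007934; check Q = 1.0930e-05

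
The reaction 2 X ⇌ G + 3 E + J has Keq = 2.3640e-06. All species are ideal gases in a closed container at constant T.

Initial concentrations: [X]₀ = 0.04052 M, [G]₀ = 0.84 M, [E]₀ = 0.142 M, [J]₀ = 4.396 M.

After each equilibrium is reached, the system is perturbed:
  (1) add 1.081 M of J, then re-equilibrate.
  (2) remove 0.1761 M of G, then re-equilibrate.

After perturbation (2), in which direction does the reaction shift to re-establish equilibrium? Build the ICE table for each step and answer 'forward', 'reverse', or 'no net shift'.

Direction: forward

Q₀ = 6.44 vs Keq = 2.3640e-06 ⇒ Q>K, reverse
Step 1:
                  X         G         E         J
  I         0.04052      0.84     0.142     4.396
  C         0.09313  -0.04657   -0.1397  -0.04657
  E          0.1337    0.7934  0.002304     4.349
  solve Keq expr → x = -0.04657; check Q = 2.3640e-06
Then add 1.081 M of J.
Step 2:
                  X         G         E         J
  I          0.1337    0.7934  0.002304      5.43
  C       1.0875e-04 -5.4376e-05 -1.6313e-04 -5.4376e-05
  E          0.1338    0.7934  0.002141      5.43
  solve Keq expr → x = -5.4376e-05; check Q = 2.3640e-06
Then remove 0.1761 M of G.
Step 3:
                  X         G         E         J
  I          0.1338    0.6173  0.002141      5.43
  C       -1.2355e-04 6.1773e-05 1.8532e-04 6.1773e-05
  E          0.1336    0.6173  0.002327      5.43
  solve Keq expr → x = 6.1773e-05; check Q = 2.3640e-06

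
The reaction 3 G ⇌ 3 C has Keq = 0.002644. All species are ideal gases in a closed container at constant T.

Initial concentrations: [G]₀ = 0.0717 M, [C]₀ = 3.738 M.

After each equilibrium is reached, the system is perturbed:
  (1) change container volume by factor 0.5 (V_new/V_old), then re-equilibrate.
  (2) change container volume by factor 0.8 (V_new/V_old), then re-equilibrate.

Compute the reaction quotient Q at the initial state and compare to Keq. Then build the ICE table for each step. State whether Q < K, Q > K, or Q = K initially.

Q₀ = 1.4170e+05 vs Keq = 0.002644 ⇒ Q>K, reverse
Step 1:
                  G         C
  init       0.0717     3.738
  Δ           3.275    -3.275
  eq          3.347    0.4628
  solve Keq expr → x = -1.092; check Q = 0.002644
Then change container volume by factor 0.5 (V_new/V_old).
Step 2:
                  G         C
  init        6.694    0.9256
  Δ               0         0
  eq          6.694    0.9256
  solve Keq expr → x = 0; check Q = 0.002644
Then change container volume by factor 0.8 (V_new/V_old).
Step 3:
                  G         C
  init        8.367     1.157
  Δ               0         0
  eq          8.367     1.157
  solve Keq expr → x = 0; check Q = 0.002644

Q₀ = 1.4170e+05; Q > K (proceeds reverse)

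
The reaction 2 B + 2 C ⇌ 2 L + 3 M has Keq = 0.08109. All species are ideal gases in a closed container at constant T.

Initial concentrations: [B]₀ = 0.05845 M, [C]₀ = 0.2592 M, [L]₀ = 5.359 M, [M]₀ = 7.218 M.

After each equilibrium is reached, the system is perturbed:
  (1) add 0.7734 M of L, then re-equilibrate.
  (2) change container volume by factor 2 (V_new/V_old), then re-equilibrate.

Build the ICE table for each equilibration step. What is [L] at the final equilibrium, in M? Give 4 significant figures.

Q₀ = 4.7052e+07 vs Keq = 0.08109 ⇒ Q>K, reverse
Step 1:
                   B          C          L          M
  Initial    0.05845     0.2592      5.359      7.218
  Change        3.63       3.63      -3.63     -5.445
  Equil        3.688      3.889      1.729      1.773
  solve Keq expr → x = -1.815; check Q = 0.08109
Then add 0.7734 M of L.
Step 2:
                   B          C          L          M
  Initial      3.688      3.889      2.503      1.773
  Change      0.1611     0.1611    -0.1611    -0.2417
  Equil        3.849       4.05      2.342      1.532
  solve Keq expr → x = -0.08056; check Q = 0.08109
Then change container volume by factor 2 (V_new/V_old).
Step 3:
                   B          C          L          M
  Initial      1.925      2.025      1.171     0.7659
  Change    -0.07532   -0.07532    0.07532      0.113
  Equil        1.849       1.95      1.246     0.8789
  solve Keq expr → x = 0.03766; check Q = 0.08109

[L]_eq = 1.246 M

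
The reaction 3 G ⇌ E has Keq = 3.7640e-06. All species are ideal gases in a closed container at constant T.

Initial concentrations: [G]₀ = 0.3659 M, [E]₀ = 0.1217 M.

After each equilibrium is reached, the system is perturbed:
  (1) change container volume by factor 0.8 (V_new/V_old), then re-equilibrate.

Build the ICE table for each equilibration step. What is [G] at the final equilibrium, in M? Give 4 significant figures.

[G]_eq = 0.9137 M

Q₀ = 2.484 vs Keq = 3.7640e-06 ⇒ Q>K, reverse
Step 1:
                  G         E
  Initial    0.3659    0.1217
  Change     0.3651   -0.1217
  Equil       0.731 1.4703e-06
  solve Keq expr → x = -0.1217; check Q = 3.7640e-06
Then change container volume by factor 0.8 (V_new/V_old).
Step 2:
                  G         E
  Initial    0.9137 1.8378e-06
  Change  -3.1012e-06 1.0337e-06
  Equil      0.9137 2.8716e-06
  solve Keq expr → x = 1.0337e-06; check Q = 3.7640e-06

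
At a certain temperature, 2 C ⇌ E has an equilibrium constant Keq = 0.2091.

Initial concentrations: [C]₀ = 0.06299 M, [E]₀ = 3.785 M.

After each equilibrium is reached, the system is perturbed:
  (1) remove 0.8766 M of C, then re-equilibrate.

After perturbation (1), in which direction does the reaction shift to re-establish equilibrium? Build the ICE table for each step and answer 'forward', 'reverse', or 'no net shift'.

Q₀ = 953.9 vs Keq = 0.2091 ⇒ Q>K, reverse
Step 1:
                   C          E
  I          0.06299      3.785
  C            3.178     -1.589
  E            3.241      2.196
  solve Keq expr → x = -1.589; check Q = 0.2091
Then remove 0.8766 M of C.
Step 2:
                   C          E
  I            2.364      2.196
  C           0.6337    -0.3169
  E            2.998      1.879
  solve Keq expr → x = -0.3169; check Q = 0.2091

Direction: reverse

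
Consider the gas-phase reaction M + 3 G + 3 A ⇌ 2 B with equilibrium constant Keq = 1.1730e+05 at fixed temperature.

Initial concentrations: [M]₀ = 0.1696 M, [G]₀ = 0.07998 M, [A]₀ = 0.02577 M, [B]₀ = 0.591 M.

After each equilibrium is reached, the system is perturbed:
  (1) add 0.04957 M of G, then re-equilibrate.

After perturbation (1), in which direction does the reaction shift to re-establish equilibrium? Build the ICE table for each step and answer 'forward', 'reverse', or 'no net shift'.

Q₀ = 2.3521e+08 vs Keq = 1.1730e+05 ⇒ Q>K, reverse
Step 1:
                   M          G          A          B
  Initial     0.1696    0.07998    0.02577      0.591
  Change      0.0333    0.09991    0.09991    -0.0666
  Equil       0.2029     0.1799     0.1257     0.5244
  solve Keq expr → x = -0.0333; check Q = 1.1730e+05
Then add 0.04957 M of G.
Step 2:
                   M          G          A          B
  Initial     0.2029     0.2295     0.1257     0.5244
  Change    -0.00561   -0.01683   -0.01683    0.01122
  Equil       0.1973     0.2126     0.1088     0.5356
  solve Keq expr → x = 0.00561; check Q = 1.1730e+05

Direction: forward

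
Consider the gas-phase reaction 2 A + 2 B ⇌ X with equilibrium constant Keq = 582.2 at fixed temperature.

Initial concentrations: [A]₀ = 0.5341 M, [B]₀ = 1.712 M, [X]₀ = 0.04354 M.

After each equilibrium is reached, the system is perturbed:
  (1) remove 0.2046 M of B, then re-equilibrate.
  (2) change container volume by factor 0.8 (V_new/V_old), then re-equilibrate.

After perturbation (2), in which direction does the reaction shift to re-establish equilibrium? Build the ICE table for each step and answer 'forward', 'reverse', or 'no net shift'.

Q₀ = 0.05208 vs Keq = 582.2 ⇒ Q<K, forward
Step 1:
                   A          B          X
  init        0.5341      1.712    0.04354
  Δ          -0.5151    -0.5151     0.2575
  eq           0.019      1.197     0.3011
  solve Keq expr → x = 0.2575; check Q = 582.2
Then remove 0.2046 M of B.
Step 2:
                   A          B          X
  init         0.019     0.9923     0.3011
  Δ          0.00376    0.00376   -0.00188
  eq         0.02276     0.9961     0.2992
  solve Keq expr → x = -0.00188; check Q = 582.2
Then change container volume by factor 0.8 (V_new/V_old).
Step 3:
                   A          B          X
  init       0.02845      1.245      0.374
  Δ        -0.007856  -0.007856   0.003928
  eq         0.02059      1.237     0.3779
  solve Keq expr → x = 0.003928; check Q = 582.2

Direction: forward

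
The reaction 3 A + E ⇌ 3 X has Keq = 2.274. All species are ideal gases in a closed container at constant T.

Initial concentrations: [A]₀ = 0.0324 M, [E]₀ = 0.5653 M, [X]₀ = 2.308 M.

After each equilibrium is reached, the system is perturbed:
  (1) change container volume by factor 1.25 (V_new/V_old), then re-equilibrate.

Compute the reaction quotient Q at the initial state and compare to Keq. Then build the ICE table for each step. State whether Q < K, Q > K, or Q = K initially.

Q₀ = 6.3943e+05; Q > K (proceeds reverse)

Q₀ = 6.3943e+05 vs Keq = 2.274 ⇒ Q>K, reverse
Step 1:
                  A         E         X
  I          0.0324    0.5653     2.308
  C          0.9991     0.333   -0.9991
  E           1.032    0.8983     1.309
  solve Keq expr → x = -0.333; check Q = 2.274
Then change container volume by factor 1.25 (V_new/V_old).
Step 2:
                  A         E         X
  I          0.8252    0.7187     1.047
  C         0.03217   0.01072  -0.03217
  E          0.8574    0.7294     1.015
  solve Keq expr → x = -0.01072; check Q = 2.274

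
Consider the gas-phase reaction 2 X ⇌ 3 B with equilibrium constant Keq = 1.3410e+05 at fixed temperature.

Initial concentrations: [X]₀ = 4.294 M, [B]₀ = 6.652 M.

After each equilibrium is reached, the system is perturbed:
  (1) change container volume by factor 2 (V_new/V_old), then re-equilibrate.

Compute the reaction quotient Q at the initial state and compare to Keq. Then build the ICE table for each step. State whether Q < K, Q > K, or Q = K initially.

Q₀ = 15.96 vs Keq = 1.3410e+05 ⇒ Q<K, forward
Step 1:
                    X           B
  I             4.294       6.652
  C            -4.167       6.251
  E            0.1266        12.9
  solve Keq expr → x = 2.084; check Q = 1.3410e+05
Then change container volume by factor 2 (V_new/V_old).
Step 2:
                    X           B
  I           0.06328       6.452
  C          -0.01825     0.02738
  E           0.04503       6.479
  solve Keq expr → x = 0.009125; check Q = 1.3410e+05

Q₀ = 15.96; Q < K (proceeds forward)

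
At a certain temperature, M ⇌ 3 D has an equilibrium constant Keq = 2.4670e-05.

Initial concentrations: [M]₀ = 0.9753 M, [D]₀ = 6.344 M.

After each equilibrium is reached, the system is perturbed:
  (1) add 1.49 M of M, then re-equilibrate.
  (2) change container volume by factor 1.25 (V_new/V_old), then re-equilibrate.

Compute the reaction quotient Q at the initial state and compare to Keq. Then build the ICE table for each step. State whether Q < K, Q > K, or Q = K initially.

Q₀ = 261.8 vs Keq = 2.4670e-05 ⇒ Q>K, reverse
Step 1:
                   M          D
  Initial     0.9753      6.344
  Change       2.101     -6.302
  Equil        3.076    0.04234
  solve Keq expr → x = -2.101; check Q = 2.4670e-05
Then add 1.49 M of M.
Step 2:
                   M          D
  Initial      4.566    0.04234
  Change   -0.001984   0.005951
  Equil        4.564    0.04829
  solve Keq expr → x = 0.001984; check Q = 2.4670e-05
Then change container volume by factor 1.25 (V_new/V_old).
Step 3:
                   M          D
  Initial      3.651    0.03863
  Change   -0.002063   0.006188
  Equil        3.649    0.04482
  solve Keq expr → x = 0.002063; check Q = 2.4670e-05

Q₀ = 261.8; Q > K (proceeds reverse)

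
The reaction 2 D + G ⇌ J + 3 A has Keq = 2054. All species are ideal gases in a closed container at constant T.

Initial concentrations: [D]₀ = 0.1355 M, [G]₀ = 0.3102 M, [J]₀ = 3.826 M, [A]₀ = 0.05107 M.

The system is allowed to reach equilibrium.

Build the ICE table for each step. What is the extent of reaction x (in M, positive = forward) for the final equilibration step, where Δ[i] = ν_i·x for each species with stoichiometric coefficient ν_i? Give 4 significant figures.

x = 0.06264 M

Q₀ = 0.08948 vs Keq = 2054 ⇒ Q<K, forward
Step 1:
                   D          G          J          A
  Initial     0.1355     0.3102      3.826    0.05107
  Change     -0.1253   -0.06264    0.06264     0.1879
  Equil      0.01022     0.2476      3.889      0.239
  solve Keq expr → x = 0.06264; check Q = 2054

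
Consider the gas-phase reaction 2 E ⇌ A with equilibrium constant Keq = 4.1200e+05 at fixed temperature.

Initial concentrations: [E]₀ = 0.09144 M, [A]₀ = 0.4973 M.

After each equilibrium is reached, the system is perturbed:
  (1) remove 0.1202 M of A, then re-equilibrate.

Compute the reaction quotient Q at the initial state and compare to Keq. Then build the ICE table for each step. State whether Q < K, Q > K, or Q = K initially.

Q₀ = 59.48; Q < K (proceeds forward)

Q₀ = 59.48 vs Keq = 4.1200e+05 ⇒ Q<K, forward
Step 1:
                    E           A
  Initial     0.09144      0.4973
  Change     -0.09029     0.04515
  Equil      0.001147      0.5424
  solve Keq expr → x = 0.04515; check Q = 4.1200e+05
Then remove 0.1202 M of A.
Step 2:
                    E           A
  Initial    0.001147      0.4222
  Change  -1.3500e-04  6.7500e-05
  Equil      0.001012      0.4223
  solve Keq expr → x = 6.7500e-05; check Q = 4.1200e+05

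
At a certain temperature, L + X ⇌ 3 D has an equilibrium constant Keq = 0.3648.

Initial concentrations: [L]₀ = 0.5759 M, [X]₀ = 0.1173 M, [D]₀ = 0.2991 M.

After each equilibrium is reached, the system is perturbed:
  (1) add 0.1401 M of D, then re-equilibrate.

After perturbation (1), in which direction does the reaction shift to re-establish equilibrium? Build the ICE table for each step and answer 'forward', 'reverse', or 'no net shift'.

Direction: reverse

Q₀ = 0.3961 vs Keq = 0.3648 ⇒ Q>K, reverse
Step 1:
                   L          X          D
  init        0.5759     0.1173     0.2991
  Δ         0.002028   0.002028  -0.006085
  eq          0.5779     0.1193      0.293
  solve Keq expr → x = -0.002028; check Q = 0.3648
Then add 0.1401 M of D.
Step 2:
                   L          X          D
  init        0.5779     0.1193     0.4331
  Δ          0.03566    0.03566     -0.107
  eq          0.6136      0.155     0.3261
  solve Keq expr → x = -0.03566; check Q = 0.3648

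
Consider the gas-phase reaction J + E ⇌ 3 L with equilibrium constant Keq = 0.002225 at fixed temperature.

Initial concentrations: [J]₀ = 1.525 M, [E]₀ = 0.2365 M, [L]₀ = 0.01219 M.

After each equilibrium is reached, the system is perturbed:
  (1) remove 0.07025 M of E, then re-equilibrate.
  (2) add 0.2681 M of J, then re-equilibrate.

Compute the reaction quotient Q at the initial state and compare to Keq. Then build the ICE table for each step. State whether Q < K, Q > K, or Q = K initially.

Q₀ = 5.0224e-06 vs Keq = 0.002225 ⇒ Q<K, forward
Step 1:
                  J         E         L
  init        1.525    0.2365   0.01219
  Δ        -0.02558  -0.02558   0.07675
  eq          1.499    0.2109   0.08894
  solve Keq expr → x = 0.02558; check Q = 0.002225
Then remove 0.07025 M of E.
Step 2:
                  J         E         L
  init        1.499    0.1407   0.08894
  Δ        0.003511  0.003511  -0.01053
  eq          1.503    0.1442   0.07841
  solve Keq expr → x = -0.003511; check Q = 0.002225
Then add 0.2681 M of J.
Step 3:
                  J         E         L
  init        1.771    0.1442   0.07841
  Δ       -0.001375 -0.001375  0.004124
  eq           1.77    0.1428   0.08254
  solve Keq expr → x = 0.001375; check Q = 0.002225

Q₀ = 5.0224e-06; Q < K (proceeds forward)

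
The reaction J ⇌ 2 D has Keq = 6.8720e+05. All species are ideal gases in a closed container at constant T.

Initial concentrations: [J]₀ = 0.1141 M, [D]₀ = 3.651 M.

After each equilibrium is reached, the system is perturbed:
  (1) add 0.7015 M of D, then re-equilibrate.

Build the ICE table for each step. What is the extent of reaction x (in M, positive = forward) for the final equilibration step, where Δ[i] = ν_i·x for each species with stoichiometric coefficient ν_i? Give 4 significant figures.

Q₀ = 116.8 vs Keq = 6.8720e+05 ⇒ Q<K, forward
Step 1:
                   J          D
  I           0.1141      3.651
  C          -0.1141     0.2282
  E       2.1897e-05      3.879
  solve Keq expr → x = 0.1141; check Q = 6.8720e+05
Then add 0.7015 M of D.
Step 2:
                   J          D
  I       2.1897e-05      4.581
  C       8.6356e-06 -1.7271e-05
  E       3.0533e-05      4.581
  solve Keq expr → x = -8.6356e-06; check Q = 6.8720e+05

x = -8.6356e-06 M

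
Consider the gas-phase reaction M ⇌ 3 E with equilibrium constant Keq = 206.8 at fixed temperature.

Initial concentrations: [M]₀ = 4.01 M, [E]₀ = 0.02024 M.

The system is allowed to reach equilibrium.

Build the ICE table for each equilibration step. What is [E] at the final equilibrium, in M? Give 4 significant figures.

Q₀ = 2.0677e-06 vs Keq = 206.8 ⇒ Q<K, forward
Step 1:
                   M          E
  I             4.01    0.02024
  C           -2.334      7.003
  E            1.676      7.024
  solve Keq expr → x = 2.334; check Q = 206.8

[E]_eq = 7.024 M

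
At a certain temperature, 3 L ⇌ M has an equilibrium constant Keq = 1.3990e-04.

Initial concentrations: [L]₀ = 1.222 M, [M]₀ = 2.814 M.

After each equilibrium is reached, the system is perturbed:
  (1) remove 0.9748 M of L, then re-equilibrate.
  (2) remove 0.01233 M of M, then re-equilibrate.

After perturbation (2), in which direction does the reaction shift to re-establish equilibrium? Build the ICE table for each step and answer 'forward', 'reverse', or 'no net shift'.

Q₀ = 1.542 vs Keq = 1.3990e-04 ⇒ Q>K, reverse
Step 1:
                  L         M
  init        1.222     2.814
  Δ           8.102    -2.701
  eq          9.324    0.1134
  solve Keq expr → x = -2.701; check Q = 1.3990e-04
Then remove 0.9748 M of L.
Step 2:
                  L         M
  init        8.349    0.1134
  Δ         0.08812  -0.02937
  eq          8.437   0.08402
  solve Keq expr → x = -0.02937; check Q = 1.3990e-04
Then remove 0.01233 M of M.
Step 3:
                  L         M
  init        8.437   0.07169
  Δ        -0.03396   0.01132
  eq          8.403   0.08301
  solve Keq expr → x = 0.01132; check Q = 1.3990e-04

Direction: forward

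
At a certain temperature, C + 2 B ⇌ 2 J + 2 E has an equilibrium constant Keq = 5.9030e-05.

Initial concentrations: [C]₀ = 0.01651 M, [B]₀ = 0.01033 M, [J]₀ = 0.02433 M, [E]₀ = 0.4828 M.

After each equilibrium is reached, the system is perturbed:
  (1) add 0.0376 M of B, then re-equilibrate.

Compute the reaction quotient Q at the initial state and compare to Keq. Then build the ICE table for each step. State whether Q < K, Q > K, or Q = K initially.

Q₀ = 78.32; Q > K (proceeds reverse)

Q₀ = 78.32 vs Keq = 5.9030e-05 ⇒ Q>K, reverse
Step 1:
                    C           B           J           E
  init        0.01651     0.01033     0.02433      0.4828
  Δ           0.01212     0.02423    -0.02423    -0.02423
  eq          0.02863     0.03456  9.7974e-05      0.4586
  solve Keq expr → x = -0.01212; check Q = 5.9030e-05
Then add 0.0376 M of B.
Step 2:
                    C           B           J           E
  init        0.02863     0.07216  9.7974e-05      0.4586
  Δ       -5.3025e-05 -1.0605e-04  1.0605e-04  1.0605e-04
  eq          0.02857     0.07206  2.0402e-04      0.4587
  solve Keq expr → x = 5.3025e-05; check Q = 5.9030e-05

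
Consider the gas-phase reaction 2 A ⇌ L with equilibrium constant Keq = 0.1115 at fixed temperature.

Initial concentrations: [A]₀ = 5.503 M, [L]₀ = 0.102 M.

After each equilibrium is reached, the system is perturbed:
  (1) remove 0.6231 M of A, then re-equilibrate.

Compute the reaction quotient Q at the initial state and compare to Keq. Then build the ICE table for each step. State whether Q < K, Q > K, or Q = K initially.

Q₀ = 0.003368 vs Keq = 0.1115 ⇒ Q<K, forward
Step 1:
                    A           L
  I             5.503       0.102
  C            -2.212       1.106
  E             3.291       1.208
  solve Keq expr → x = 1.106; check Q = 0.1115
Then remove 0.6231 M of A.
Step 2:
                    A           L
  I             2.668       1.208
  C            0.3646     -0.1823
  E             3.033       1.026
  solve Keq expr → x = -0.1823; check Q = 0.1115

Q₀ = 0.003368; Q < K (proceeds forward)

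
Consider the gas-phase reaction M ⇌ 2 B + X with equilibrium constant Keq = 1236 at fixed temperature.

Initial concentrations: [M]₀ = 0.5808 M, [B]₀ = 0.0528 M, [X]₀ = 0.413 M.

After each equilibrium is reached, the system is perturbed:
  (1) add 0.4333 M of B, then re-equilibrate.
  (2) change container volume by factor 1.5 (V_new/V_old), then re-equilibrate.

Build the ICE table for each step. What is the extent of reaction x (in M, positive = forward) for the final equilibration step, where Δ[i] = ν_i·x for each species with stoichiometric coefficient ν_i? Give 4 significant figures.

x = 7.9983e-04 M

Q₀ = 0.001982 vs Keq = 1236 ⇒ Q<K, forward
Step 1:
                  M         B         X
  Initial    0.5808    0.0528     0.413
  Change    -0.5796     1.159    0.5796
  Equil     0.00118     1.212    0.9926
  solve Keq expr → x = 0.5796; check Q = 1236
Then add 0.4333 M of B.
Step 2:
                  M         B         X
  Initial   0.00118     1.645    0.9926
  Change  9.8694e-04 -0.001974 -9.8694e-04
  Equil    0.002167     1.643    0.9916
  solve Keq expr → x = -9.8694e-04; check Q = 1236
Then change container volume by factor 1.5 (V_new/V_old).
Step 3:
                  M         B         X
  Initial  0.001444     1.096    0.6611
  Change  -7.9983e-04    0.0016 7.9983e-04
  Equil   6.4464e-04     1.097    0.6619
  solve Keq expr → x = 7.9983e-04; check Q = 1236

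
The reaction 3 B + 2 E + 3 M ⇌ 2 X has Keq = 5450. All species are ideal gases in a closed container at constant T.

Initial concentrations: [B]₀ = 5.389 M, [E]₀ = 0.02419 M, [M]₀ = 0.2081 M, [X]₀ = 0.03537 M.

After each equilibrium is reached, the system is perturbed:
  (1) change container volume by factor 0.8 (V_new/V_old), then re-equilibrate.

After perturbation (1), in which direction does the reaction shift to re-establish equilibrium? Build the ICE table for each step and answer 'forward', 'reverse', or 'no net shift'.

Direction: forward

Q₀ = 1.516 vs Keq = 5450 ⇒ Q<K, forward
Step 1:
                  B         E         M         X
  I           5.389   0.02419    0.2081   0.03537
  C        -0.03495   -0.0233  -0.03495    0.0233
  E           5.354 8.9034e-04    0.1732   0.05867
  solve Keq expr → x = 0.01165; check Q = 5450
Then change container volume by factor 0.8 (V_new/V_old).
Step 2:
                  B         E         M         X
  I           6.693  0.001113    0.2164   0.07334
  C       -8.0345e-04 -5.3563e-04 -8.0345e-04 5.3563e-04
  E           6.692 5.7729e-04    0.2156   0.07387
  solve Keq expr → x = 2.6782e-04; check Q = 5450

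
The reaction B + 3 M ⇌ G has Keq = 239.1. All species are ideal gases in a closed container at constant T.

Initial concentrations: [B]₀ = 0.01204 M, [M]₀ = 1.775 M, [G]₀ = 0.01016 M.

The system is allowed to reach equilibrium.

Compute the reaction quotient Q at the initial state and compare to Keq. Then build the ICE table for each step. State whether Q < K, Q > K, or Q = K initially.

Q₀ = 0.1509 vs Keq = 239.1 ⇒ Q<K, forward
Step 1:
                   B          M          G
  init       0.01204      1.775    0.01016
  Δ         -0.01202   -0.03607    0.01202
  eq      1.7643e-05      1.739    0.02218
  solve Keq expr → x = 0.01202; check Q = 239.1

Q₀ = 0.1509; Q < K (proceeds forward)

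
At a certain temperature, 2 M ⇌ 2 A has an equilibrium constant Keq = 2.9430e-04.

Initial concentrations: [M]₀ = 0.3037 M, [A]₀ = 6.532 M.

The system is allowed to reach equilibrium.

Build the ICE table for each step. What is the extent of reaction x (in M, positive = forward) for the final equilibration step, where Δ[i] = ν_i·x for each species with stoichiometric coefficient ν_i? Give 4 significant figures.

x = -3.208 M

Q₀ = 462.6 vs Keq = 2.9430e-04 ⇒ Q>K, reverse
Step 1:
                   M          A
  Initial     0.3037      6.532
  Change       6.417     -6.417
  Equil         6.72     0.1153
  solve Keq expr → x = -3.208; check Q = 2.9430e-04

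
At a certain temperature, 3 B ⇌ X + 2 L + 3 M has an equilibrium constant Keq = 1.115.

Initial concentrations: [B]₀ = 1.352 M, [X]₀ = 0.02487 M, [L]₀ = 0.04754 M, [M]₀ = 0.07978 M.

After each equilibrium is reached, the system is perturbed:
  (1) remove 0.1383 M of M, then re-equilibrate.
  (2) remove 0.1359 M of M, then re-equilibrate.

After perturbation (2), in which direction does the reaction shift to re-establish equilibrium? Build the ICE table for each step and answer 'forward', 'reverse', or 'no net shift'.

Q₀ = 1.1549e-08 vs Keq = 1.115 ⇒ Q<K, forward
Step 1:
                   B          X          L          M
  Initial      1.352    0.02487    0.04754    0.07978
  Change     -0.8828     0.2943     0.5885     0.8828
  Equil       0.4692     0.3191     0.6361     0.9626
  solve Keq expr → x = 0.2943; check Q = 1.115
Then remove 0.1383 M of M.
Step 2:
                   B          X          L          M
  Initial     0.4692     0.3191     0.6361     0.8243
  Change      -0.035    0.01167    0.02333      0.035
  Equil       0.4342     0.3308     0.6594     0.8593
  solve Keq expr → x = 0.01167; check Q = 1.115
Then remove 0.1359 M of M.
Step 3:
                   B          X          L          M
  Initial     0.4342     0.3308     0.6594     0.7234
  Change    -0.03628    0.01209    0.02418    0.03628
  Equil       0.3979     0.3429     0.6836     0.7597
  solve Keq expr → x = 0.01209; check Q = 1.115

Direction: forward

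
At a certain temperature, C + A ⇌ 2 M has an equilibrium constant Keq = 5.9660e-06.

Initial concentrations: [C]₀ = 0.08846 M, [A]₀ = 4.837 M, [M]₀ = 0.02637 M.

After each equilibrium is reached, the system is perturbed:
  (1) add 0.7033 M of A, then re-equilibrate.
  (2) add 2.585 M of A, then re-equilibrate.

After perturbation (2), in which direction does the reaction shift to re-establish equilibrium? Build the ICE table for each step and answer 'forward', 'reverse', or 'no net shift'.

Direction: forward

Q₀ = 0.001625 vs Keq = 5.9660e-06 ⇒ Q>K, reverse
Step 1:
                    C           A           M
  init        0.08846       4.837     0.02637
  Δ           0.01233     0.01233    -0.02466
  eq           0.1008       4.849    0.001708
  solve Keq expr → x = -0.01233; check Q = 5.9660e-06
Then add 0.7033 M of A.
Step 2:
                    C           A           M
  init         0.1008       5.553    0.001708
  Δ       -5.9544e-05 -5.9544e-05  1.1909e-04
  eq           0.1007       5.553    0.001827
  solve Keq expr → x = 5.9544e-05; check Q = 5.9660e-06
Then add 2.585 M of A.
Step 3:
                    C           A           M
  init         0.1007       8.138    0.001827
  Δ       -1.9129e-04 -1.9129e-04  3.8258e-04
  eq           0.1005       8.137    0.002209
  solve Keq expr → x = 1.9129e-04; check Q = 5.9660e-06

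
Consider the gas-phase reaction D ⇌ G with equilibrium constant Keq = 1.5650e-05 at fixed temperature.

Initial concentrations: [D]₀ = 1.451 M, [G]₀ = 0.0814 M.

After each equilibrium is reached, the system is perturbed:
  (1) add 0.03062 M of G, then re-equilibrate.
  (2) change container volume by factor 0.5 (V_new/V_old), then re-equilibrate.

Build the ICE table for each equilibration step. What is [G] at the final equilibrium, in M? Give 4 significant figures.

[G]_eq = 4.8922e-05 M

Q₀ = 0.0561 vs Keq = 1.5650e-05 ⇒ Q>K, reverse
Step 1:
                    D           G
  init          1.451      0.0814
  Δ           0.08138    -0.08138
  eq            1.532  2.3982e-05
  solve Keq expr → x = -0.08138; check Q = 1.5650e-05
Then add 0.03062 M of G.
Step 2:
                    D           G
  init          1.532     0.03064
  Δ           0.03062    -0.03062
  eq            1.563  2.4461e-05
  solve Keq expr → x = -0.03062; check Q = 1.5650e-05
Then change container volume by factor 0.5 (V_new/V_old).
Step 3:
                    D           G
  init          3.126  4.8922e-05
  Δ                 0           0
  eq            3.126  4.8922e-05
  solve Keq expr → x = 0; check Q = 1.5650e-05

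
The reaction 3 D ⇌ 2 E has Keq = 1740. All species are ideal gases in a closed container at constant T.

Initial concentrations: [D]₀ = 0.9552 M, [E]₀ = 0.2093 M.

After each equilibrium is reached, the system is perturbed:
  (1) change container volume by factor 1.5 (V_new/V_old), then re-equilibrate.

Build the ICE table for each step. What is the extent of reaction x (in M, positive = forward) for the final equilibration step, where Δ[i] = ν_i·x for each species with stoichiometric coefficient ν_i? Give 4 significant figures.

Q₀ = 0.05026 vs Keq = 1740 ⇒ Q<K, forward
Step 1:
                    D           E
  init         0.9552      0.2093
  Δ           -0.8836      0.5891
  eq          0.07155      0.7984
  solve Keq expr → x = 0.2945; check Q = 1740
Then change container volume by factor 1.5 (V_new/V_old).
Step 2:
                    D           E
  init         0.0477      0.5323
  Δ          0.006602   -0.004401
  eq           0.0543      0.5279
  solve Keq expr → x = -0.002201; check Q = 1740

x = -0.002201 M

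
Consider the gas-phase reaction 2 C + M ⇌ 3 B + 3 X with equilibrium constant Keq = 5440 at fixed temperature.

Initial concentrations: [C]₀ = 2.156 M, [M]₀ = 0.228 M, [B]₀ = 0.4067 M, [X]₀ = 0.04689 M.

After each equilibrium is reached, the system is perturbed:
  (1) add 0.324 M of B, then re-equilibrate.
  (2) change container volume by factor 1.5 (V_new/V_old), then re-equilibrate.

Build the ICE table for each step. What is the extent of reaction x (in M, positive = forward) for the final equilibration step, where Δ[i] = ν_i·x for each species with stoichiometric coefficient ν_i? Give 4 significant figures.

x = 3.2925e-05 M

Q₀ = 6.5438e-06 vs Keq = 5440 ⇒ Q<K, forward
Step 1:
                    C           M           B           X
  I             2.156       0.228      0.4067     0.04689
  C           -0.4559      -0.228      0.6839      0.6839
  E               1.7  3.2200e-05       1.091      0.7308
  solve Keq expr → x = 0.228; check Q = 5440
Then add 0.324 M of B.
Step 2:
                    C           M           B           X
  I               1.7  3.2200e-05       1.415      0.7308
  C        7.6024e-05  3.8012e-05 -1.1404e-04 -1.1404e-04
  E               1.7  7.0212e-05       1.414      0.7307
  solve Keq expr → x = -3.8012e-05; check Q = 5440
Then change container volume by factor 1.5 (V_new/V_old).
Step 3:
                    C           M           B           X
  I             1.133  4.6808e-05       0.943      0.4871
  C       -6.5849e-05 -3.2925e-05  9.8774e-05  9.8774e-05
  E             1.133  1.3883e-05      0.9431      0.4872
  solve Keq expr → x = 3.2925e-05; check Q = 5440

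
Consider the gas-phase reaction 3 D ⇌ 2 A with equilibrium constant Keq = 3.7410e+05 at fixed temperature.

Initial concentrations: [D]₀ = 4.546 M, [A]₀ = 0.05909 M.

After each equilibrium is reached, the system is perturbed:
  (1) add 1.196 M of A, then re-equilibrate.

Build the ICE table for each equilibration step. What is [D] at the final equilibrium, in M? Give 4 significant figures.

Q₀ = 3.7165e-05 vs Keq = 3.7410e+05 ⇒ Q<K, forward
Step 1:
                  D         A
  I           4.546   0.05909
  C          -4.517     3.011
  E         0.02932      3.07
  solve Keq expr → x = 1.506; check Q = 3.7410e+05
Then add 1.196 M of A.
Step 2:
                  D         A
  I         0.02932     4.266
  C        0.007162 -0.004775
  E         0.03648     4.261
  solve Keq expr → x = -0.002387; check Q = 3.7410e+05

[D]_eq = 0.03648 M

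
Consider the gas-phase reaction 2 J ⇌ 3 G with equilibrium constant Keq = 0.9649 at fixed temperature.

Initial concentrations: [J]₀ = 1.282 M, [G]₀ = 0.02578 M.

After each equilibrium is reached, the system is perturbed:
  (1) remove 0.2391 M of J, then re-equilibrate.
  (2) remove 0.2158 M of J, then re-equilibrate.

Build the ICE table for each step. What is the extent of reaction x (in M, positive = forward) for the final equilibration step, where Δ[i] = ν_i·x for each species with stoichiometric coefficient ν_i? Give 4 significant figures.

Q₀ = 1.0425e-05 vs Keq = 0.9649 ⇒ Q<K, forward
Step 1:
                  J         G
  I           1.282   0.02578
  C         -0.5284    0.7926
  E          0.7536    0.8183
  solve Keq expr → x = 0.2642; check Q = 0.9649
Then remove 0.2391 M of J.
Step 2:
                  J         G
  I          0.5145    0.8183
  C         0.07985   -0.1198
  E          0.5944    0.6986
  solve Keq expr → x = -0.03993; check Q = 0.9649
Then remove 0.2158 M of J.
Step 3:
                  J         G
  I          0.3786    0.6986
  C         0.07615   -0.1142
  E          0.4547    0.5843
  solve Keq expr → x = -0.03807; check Q = 0.9649

x = -0.03807 M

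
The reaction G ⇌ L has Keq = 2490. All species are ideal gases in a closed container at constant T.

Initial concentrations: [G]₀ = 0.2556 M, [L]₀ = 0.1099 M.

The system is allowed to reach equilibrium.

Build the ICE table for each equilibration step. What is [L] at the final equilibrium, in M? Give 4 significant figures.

Q₀ = 0.43 vs Keq = 2490 ⇒ Q<K, forward
Step 1:
                  G         L
  I          0.2556    0.1099
  C         -0.2555    0.2555
  E       1.4673e-04    0.3654
  solve Keq expr → x = 0.2555; check Q = 2490

[L]_eq = 0.3654 M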